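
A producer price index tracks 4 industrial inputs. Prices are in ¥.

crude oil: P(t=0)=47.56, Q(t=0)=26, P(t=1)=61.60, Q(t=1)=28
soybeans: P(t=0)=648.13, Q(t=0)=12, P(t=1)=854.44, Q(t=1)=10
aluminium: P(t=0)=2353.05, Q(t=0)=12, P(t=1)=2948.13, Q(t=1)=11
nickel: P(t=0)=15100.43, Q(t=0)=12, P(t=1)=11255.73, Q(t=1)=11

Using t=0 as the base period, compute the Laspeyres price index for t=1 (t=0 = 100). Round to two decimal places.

83.45

Laspeyres price index uses base-period quantities as weights.
ΣP(t=1)·Q(t=0) = 61.60×26 + 854.44×12 + 2948.13×12 + 11255.73×12 = 1601.6 + 10253.28 + 35377.56 + 135068.76 = 182301.2
ΣP(t=0)·Q(t=0) = 47.56×26 + 648.13×12 + 2353.05×12 + 15100.43×12 = 1236.56 + 7777.56 + 28236.6 + 181205.16 = 218455.88
Index = 182301.2 / 218455.88 × 100 = 83.4499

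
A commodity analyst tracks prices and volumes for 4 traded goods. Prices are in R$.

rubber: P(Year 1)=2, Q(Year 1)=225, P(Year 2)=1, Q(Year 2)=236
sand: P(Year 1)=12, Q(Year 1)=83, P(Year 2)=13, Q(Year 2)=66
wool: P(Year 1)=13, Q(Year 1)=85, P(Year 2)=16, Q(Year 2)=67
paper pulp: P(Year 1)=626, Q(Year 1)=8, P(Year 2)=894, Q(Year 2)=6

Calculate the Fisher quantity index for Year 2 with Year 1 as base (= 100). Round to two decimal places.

77.32

Laspeyres component (base-period weights):
ΣP(Year 1)Q(Year 2) = 2×236 + 12×66 + 13×67 + 626×6 = 472 + 792 + 871 + 3756 = 5891
ΣP(Year 1)Q(Year 1) = 2×225 + 12×83 + 13×85 + 626×8 = 450 + 996 + 1105 + 5008 = 7559
L = 5891 / 7559 × 100 = 77.9336
Paasche component (current-period weights):
ΣP(Year 2)Q(Year 2) = 1×236 + 13×66 + 16×67 + 894×6 = 236 + 858 + 1072 + 5364 = 7530
ΣP(Year 2)Q(Year 1) = 1×225 + 13×83 + 16×85 + 894×8 = 225 + 1079 + 1360 + 7152 = 9816
P = 7530 / 9816 × 100 = 76.7115
Fisher = √(L × P) = √(77.9336 × 76.7115) = 77.3201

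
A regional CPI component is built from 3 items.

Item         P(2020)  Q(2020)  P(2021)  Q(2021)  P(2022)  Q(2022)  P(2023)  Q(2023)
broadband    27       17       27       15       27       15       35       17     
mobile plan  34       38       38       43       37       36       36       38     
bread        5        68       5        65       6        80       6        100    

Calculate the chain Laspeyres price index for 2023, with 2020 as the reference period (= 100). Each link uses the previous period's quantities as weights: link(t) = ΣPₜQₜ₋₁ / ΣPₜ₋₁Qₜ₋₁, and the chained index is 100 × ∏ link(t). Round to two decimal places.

112.37

Link 2020→2021:
ΣP(2021)Q(2020) = 27×17 + 38×38 + 5×68 = 459 + 1444 + 340 = 2243
ΣP(2020)Q(2020) = 27×17 + 34×38 + 5×68 = 459 + 1292 + 340 = 2091
link = 2243/2091 = 1.072692
Link 2021→2022:
ΣP(2022)Q(2021) = 27×15 + 37×43 + 6×65 = 405 + 1591 + 390 = 2386
ΣP(2021)Q(2021) = 27×15 + 38×43 + 5×65 = 405 + 1634 + 325 = 2364
link = 2386/2364 = 1.009306
Link 2022→2023:
ΣP(2023)Q(2022) = 35×15 + 36×36 + 6×80 = 525 + 1296 + 480 = 2301
ΣP(2022)Q(2022) = 27×15 + 37×36 + 6×80 = 405 + 1332 + 480 = 2217
link = 2301/2217 = 1.037889
Chained index = 100 × 1.072692 × 1.009306 × 1.037889 = 112.3697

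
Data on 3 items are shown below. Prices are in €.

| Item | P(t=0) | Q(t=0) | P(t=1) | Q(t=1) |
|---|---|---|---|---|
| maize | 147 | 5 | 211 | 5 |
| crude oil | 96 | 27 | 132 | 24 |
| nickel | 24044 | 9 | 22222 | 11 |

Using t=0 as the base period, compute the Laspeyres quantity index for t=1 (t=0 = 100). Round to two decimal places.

Laspeyres quantity index uses base-period prices as weights.
ΣP(t=0)·Q(t=1) = 147×5 + 96×24 + 24044×11 = 735 + 2304 + 264484 = 267523
ΣP(t=0)·Q(t=0) = 147×5 + 96×27 + 24044×9 = 735 + 2592 + 216396 = 219723
Index = 267523 / 219723 × 100 = 121.7547

121.75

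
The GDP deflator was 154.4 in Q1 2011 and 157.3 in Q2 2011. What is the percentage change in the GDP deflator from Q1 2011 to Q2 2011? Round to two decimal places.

1.88%

Change = (157.3 − 154.4) / 154.4 × 100
       = 2.9 / 154.4 × 100 = 1.8782%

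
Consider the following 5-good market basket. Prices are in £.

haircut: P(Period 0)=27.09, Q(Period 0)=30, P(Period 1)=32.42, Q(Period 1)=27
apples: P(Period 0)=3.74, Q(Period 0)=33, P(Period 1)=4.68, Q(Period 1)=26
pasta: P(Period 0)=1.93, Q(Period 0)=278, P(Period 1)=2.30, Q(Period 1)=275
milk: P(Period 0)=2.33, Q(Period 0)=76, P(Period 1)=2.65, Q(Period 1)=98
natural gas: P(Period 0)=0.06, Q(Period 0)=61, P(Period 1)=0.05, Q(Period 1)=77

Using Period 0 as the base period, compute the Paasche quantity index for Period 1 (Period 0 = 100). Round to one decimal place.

96.1

Paasche quantity index uses current-period prices as weights.
ΣP(Period 1)·Q(Period 1) = 32.42×27 + 4.68×26 + 2.30×275 + 2.65×98 + 0.05×77 = 875.34 + 121.68 + 632.5 + 259.7 + 3.85 = 1893.07
ΣP(Period 1)·Q(Period 0) = 32.42×30 + 4.68×33 + 2.30×278 + 2.65×76 + 0.05×61 = 972.6 + 154.44 + 639.4 + 201.4 + 3.05 = 1970.89
Index = 1893.07 / 1970.89 × 100 = 96.0515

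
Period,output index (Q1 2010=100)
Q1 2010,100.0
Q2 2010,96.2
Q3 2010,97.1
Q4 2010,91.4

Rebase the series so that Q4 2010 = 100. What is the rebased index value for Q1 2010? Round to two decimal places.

109.41

Rebased(Q1 2010) = 100.0 / 91.4 × 100 = 109.4092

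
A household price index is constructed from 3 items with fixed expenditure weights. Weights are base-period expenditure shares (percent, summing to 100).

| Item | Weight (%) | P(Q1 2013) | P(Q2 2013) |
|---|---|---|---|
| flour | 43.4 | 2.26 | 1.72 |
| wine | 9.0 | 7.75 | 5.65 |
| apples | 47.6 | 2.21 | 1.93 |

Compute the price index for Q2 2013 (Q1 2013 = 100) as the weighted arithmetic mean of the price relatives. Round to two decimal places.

flour: 43.4 × (1.72/2.26) = 43.4 × 0.761062 = 33.0301
wine: 9.0 × (5.65/7.75) = 9.0 × 0.729032 = 6.5613
apples: 47.6 × (1.93/2.21) = 47.6 × 0.873303 = 41.5692
Index = Σ wᵢ·(p₁ᵢ/p₀ᵢ) = 33.0301 + 6.5613 + 41.5692 = 81.1606

81.16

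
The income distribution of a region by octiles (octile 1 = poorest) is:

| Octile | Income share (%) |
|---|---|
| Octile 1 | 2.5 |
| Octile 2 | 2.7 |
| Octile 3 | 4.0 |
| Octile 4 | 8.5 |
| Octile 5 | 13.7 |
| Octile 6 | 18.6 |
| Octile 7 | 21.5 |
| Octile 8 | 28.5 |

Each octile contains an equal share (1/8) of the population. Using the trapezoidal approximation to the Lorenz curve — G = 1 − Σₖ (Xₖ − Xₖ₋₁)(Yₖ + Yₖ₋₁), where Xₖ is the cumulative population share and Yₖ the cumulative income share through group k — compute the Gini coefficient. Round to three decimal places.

0.406

Cumulative income shares Yₖ: 0.0250, 0.0520, 0.0920, 0.1770, 0.3140, 0.5000, 0.7150, 1.0000
Σ (Xₖ−Xₖ₋₁)(Yₖ+Yₖ₋₁) = (1/8)(0.0250+0.0000) + (1/8)(0.0520+0.0250) + (1/8)(0.0920+0.0520) + (1/8)(0.1770+0.0920) + (1/8)(0.3140+0.1770) + (1/8)(0.5000+0.3140) + (1/8)(0.7150+0.5000) + (1/8)(1.0000+0.7150)
  = 0.0031 + 0.0096 + 0.0180 + 0.0336 + 0.0614 + 0.1017 + 0.1519 + 0.2144 = 0.5938
G = 1 − 0.5938 = 0.4062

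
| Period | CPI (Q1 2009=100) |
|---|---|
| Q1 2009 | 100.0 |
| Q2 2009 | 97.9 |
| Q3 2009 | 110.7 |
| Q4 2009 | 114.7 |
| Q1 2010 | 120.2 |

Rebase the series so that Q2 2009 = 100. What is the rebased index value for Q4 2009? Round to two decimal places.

Rebased(Q4 2009) = 114.7 / 97.9 × 100 = 117.1604

117.16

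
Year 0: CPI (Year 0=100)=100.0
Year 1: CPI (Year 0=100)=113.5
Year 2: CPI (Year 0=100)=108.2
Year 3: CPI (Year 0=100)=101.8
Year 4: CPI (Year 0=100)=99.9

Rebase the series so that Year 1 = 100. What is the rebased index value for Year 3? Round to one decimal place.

89.7

Rebased(Year 3) = 101.8 / 113.5 × 100 = 89.6916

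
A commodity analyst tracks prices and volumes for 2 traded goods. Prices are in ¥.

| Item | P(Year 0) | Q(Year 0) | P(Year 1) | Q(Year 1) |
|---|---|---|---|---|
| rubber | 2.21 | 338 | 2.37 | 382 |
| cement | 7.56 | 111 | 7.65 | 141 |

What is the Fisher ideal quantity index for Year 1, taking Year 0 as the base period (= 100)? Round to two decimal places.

Laspeyres component (base-period weights):
ΣP(Year 0)Q(Year 1) = 2.21×382 + 7.56×141 = 844.22 + 1065.96 = 1910.18
ΣP(Year 0)Q(Year 0) = 2.21×338 + 7.56×111 = 746.98 + 839.16 = 1586.14
L = 1910.18 / 1586.14 × 100 = 120.4295
Paasche component (current-period weights):
ΣP(Year 1)Q(Year 1) = 2.37×382 + 7.65×141 = 905.34 + 1078.65 = 1983.99
ΣP(Year 1)Q(Year 0) = 2.37×338 + 7.65×111 = 801.06 + 849.15 = 1650.21
P = 1983.99 / 1650.21 × 100 = 120.2265
Fisher = √(L × P) = √(120.4295 × 120.2265) = 120.3280

120.33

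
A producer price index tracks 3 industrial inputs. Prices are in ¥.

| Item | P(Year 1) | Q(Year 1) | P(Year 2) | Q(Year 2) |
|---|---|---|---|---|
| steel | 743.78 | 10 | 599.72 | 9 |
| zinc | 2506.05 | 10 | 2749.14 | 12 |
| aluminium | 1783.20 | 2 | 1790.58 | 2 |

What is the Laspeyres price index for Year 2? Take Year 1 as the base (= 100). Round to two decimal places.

Laspeyres price index uses base-period quantities as weights.
ΣP(Year 2)·Q(Year 1) = 599.72×10 + 2749.14×10 + 1790.58×2 = 5997.2 + 27491.4 + 3581.16 = 37069.76
ΣP(Year 1)·Q(Year 1) = 743.78×10 + 2506.05×10 + 1783.20×2 = 7437.8 + 25060.5 + 3566.4 = 36064.7
Index = 37069.76 / 36064.7 × 100 = 102.7868

102.79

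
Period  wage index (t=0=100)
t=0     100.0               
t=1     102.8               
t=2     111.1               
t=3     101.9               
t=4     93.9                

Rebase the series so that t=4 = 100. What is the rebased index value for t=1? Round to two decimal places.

Rebased(t=1) = 102.8 / 93.9 × 100 = 109.4782

109.48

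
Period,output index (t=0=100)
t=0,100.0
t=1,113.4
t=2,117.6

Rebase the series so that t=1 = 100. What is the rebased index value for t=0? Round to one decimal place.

Rebased(t=0) = 100.0 / 113.4 × 100 = 88.1834

88.2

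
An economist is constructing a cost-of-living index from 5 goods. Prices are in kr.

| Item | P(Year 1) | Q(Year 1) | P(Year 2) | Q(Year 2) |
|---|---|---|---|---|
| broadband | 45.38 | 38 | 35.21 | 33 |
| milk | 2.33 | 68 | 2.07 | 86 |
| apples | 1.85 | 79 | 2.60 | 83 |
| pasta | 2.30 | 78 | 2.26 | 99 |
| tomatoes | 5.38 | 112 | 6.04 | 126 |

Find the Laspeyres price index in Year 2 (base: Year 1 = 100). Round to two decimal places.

Laspeyres price index uses base-period quantities as weights.
ΣP(Year 2)·Q(Year 1) = 35.21×38 + 2.07×68 + 2.60×79 + 2.26×78 + 6.04×112 = 1337.98 + 140.76 + 205.4 + 176.28 + 676.48 = 2536.9
ΣP(Year 1)·Q(Year 1) = 45.38×38 + 2.33×68 + 1.85×79 + 2.30×78 + 5.38×112 = 1724.44 + 158.44 + 146.15 + 179.4 + 602.56 = 2810.99
Index = 2536.9 / 2810.99 × 100 = 90.2493

90.25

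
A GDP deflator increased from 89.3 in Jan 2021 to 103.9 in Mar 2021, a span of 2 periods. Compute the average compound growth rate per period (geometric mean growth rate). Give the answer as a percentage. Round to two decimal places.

Growth factor = (103.9/89.3)^(1/2) = (1.163494)^(1/2) = 1.078654
Growth rate = 1.078654 − 1 = 0.078654 = 7.8654%

7.87%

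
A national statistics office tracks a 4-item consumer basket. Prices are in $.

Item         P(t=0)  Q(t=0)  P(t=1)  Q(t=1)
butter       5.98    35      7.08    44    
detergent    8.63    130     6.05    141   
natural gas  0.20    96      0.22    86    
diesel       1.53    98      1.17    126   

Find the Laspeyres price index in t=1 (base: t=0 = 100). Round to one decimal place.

Laspeyres price index uses base-period quantities as weights.
ΣP(t=1)·Q(t=0) = 7.08×35 + 6.05×130 + 0.22×96 + 1.17×98 = 247.8 + 786.5 + 21.12 + 114.66 = 1170.08
ΣP(t=0)·Q(t=0) = 5.98×35 + 8.63×130 + 0.20×96 + 1.53×98 = 209.3 + 1121.9 + 19.2 + 149.94 = 1500.34
Index = 1170.08 / 1500.34 × 100 = 77.9877

78.0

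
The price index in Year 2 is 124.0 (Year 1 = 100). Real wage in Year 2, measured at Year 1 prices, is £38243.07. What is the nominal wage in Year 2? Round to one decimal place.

47421.4

Nominal = Real × (Index/100) = 38243.07 × (124.0/100)
        = 38243.07 × 1.240 = 47421.4068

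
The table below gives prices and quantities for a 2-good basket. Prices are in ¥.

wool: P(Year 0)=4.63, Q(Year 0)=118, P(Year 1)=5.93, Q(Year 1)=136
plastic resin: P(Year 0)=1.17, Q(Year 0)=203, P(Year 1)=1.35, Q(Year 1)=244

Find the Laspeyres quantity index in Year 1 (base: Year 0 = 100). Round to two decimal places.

Laspeyres quantity index uses base-period prices as weights.
ΣP(Year 0)·Q(Year 1) = 4.63×136 + 1.17×244 = 629.68 + 285.48 = 915.16
ΣP(Year 0)·Q(Year 0) = 4.63×118 + 1.17×203 = 546.34 + 237.51 = 783.85
Index = 915.16 / 783.85 × 100 = 116.7519

116.75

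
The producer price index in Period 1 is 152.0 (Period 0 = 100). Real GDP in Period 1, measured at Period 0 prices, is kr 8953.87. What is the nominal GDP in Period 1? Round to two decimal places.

13609.88

Nominal = Real × (Index/100) = 8953.87 × (152.0/100)
        = 8953.87 × 1.520 = 13609.8824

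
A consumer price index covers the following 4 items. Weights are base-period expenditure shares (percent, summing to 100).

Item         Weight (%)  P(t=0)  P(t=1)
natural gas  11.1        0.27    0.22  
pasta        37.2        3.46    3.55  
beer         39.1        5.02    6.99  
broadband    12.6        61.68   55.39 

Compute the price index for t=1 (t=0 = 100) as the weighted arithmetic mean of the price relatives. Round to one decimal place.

113.0

natural gas: 11.1 × (0.22/0.27) = 11.1 × 0.814815 = 9.0444
pasta: 37.2 × (3.55/3.46) = 37.2 × 1.026012 = 38.1676
beer: 39.1 × (6.99/5.02) = 39.1 × 1.392430 = 54.4440
broadband: 12.6 × (55.39/61.68) = 12.6 × 0.898022 = 11.3151
Index = Σ wᵢ·(p₁ᵢ/p₀ᵢ) = 9.0444 + 38.1676 + 54.4440 + 11.3151 = 112.9712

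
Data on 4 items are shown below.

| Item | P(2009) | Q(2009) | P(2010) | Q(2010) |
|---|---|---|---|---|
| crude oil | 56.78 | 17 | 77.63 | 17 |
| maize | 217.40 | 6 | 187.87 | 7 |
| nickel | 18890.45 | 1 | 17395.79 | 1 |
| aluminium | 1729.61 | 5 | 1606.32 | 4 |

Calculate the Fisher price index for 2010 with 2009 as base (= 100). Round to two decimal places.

93.50

Laspeyres component (base-period weights):
ΣP(2010)Q(2009) = 77.63×17 + 187.87×6 + 17395.79×1 + 1606.32×5 = 1319.71 + 1127.22 + 17395.79 + 8031.6 = 27874.32
ΣP(2009)Q(2009) = 56.78×17 + 217.40×6 + 18890.45×1 + 1729.61×5 = 965.26 + 1304.4 + 18890.45 + 8648.05 = 29808.16
L = 27874.32 / 29808.16 × 100 = 93.5124
Paasche component (current-period weights):
ΣP(2010)Q(2010) = 77.63×17 + 187.87×7 + 17395.79×1 + 1606.32×4 = 1319.71 + 1315.09 + 17395.79 + 6425.28 = 26455.87
ΣP(2009)Q(2010) = 56.78×17 + 217.40×7 + 18890.45×1 + 1729.61×4 = 965.26 + 1521.8 + 18890.45 + 6918.44 = 28295.95
P = 26455.87 / 28295.95 × 100 = 93.4970
Fisher = √(L × P) = √(93.5124 × 93.4970) = 93.5047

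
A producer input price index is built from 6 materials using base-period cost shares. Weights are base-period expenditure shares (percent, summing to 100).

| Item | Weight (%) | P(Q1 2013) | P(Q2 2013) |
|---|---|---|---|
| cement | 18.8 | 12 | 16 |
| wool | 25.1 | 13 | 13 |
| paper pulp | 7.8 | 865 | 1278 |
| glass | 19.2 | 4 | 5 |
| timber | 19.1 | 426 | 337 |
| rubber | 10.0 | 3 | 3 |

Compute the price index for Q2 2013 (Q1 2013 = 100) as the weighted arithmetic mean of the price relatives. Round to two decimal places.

cement: 18.8 × (16/12) = 18.8 × 1.333333 = 25.0667
wool: 25.1 × (13/13) = 25.1 × 1.000000 = 25.1000
paper pulp: 7.8 × (1278/865) = 7.8 × 1.477457 = 11.5242
glass: 19.2 × (5/4) = 19.2 × 1.250000 = 24.0000
timber: 19.1 × (337/426) = 19.1 × 0.791080 = 15.1096
rubber: 10.0 × (3/3) = 10.0 × 1.000000 = 10.0000
Index = Σ wᵢ·(p₁ᵢ/p₀ᵢ) = 25.0667 + 25.1000 + 11.5242 + 24.0000 + 15.1096 + 10.0000 = 110.8005

110.80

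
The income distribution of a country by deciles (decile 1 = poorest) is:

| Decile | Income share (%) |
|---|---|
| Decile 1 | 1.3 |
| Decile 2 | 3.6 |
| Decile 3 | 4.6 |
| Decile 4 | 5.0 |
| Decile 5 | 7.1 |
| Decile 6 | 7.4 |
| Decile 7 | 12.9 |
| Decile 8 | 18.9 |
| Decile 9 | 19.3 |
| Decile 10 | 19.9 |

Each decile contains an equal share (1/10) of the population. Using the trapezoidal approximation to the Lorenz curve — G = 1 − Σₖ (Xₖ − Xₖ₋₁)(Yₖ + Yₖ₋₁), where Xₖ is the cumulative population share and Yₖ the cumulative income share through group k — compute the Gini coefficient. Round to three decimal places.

0.373

Cumulative income shares Yₖ: 0.0130, 0.0490, 0.0950, 0.1450, 0.2160, 0.2900, 0.4190, 0.6080, 0.8010, 1.0000
Σ (Xₖ−Xₖ₋₁)(Yₖ+Yₖ₋₁) = (1/10)(0.0130+0.0000) + (1/10)(0.0490+0.0130) + (1/10)(0.0950+0.0490) + (1/10)(0.1450+0.0950) + (1/10)(0.2160+0.1450) + (1/10)(0.2900+0.2160) + (1/10)(0.4190+0.2900) + (1/10)(0.6080+0.4190) + (1/10)(0.8010+0.6080) + (1/10)(1.0000+0.8010)
  = 0.0013 + 0.0062 + 0.0144 + 0.0240 + 0.0361 + 0.0506 + 0.0709 + 0.1027 + 0.1409 + 0.1801 = 0.6272
G = 1 − 0.6272 = 0.3728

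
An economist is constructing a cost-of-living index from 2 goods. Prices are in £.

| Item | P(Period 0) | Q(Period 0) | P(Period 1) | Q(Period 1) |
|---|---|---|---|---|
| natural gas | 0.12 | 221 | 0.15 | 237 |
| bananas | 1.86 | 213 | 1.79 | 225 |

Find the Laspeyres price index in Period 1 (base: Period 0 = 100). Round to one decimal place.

Laspeyres price index uses base-period quantities as weights.
ΣP(Period 1)·Q(Period 0) = 0.15×221 + 1.79×213 = 33.15 + 381.27 = 414.42
ΣP(Period 0)·Q(Period 0) = 0.12×221 + 1.86×213 = 26.52 + 396.18 = 422.7
Index = 414.42 / 422.7 × 100 = 98.0412

98.0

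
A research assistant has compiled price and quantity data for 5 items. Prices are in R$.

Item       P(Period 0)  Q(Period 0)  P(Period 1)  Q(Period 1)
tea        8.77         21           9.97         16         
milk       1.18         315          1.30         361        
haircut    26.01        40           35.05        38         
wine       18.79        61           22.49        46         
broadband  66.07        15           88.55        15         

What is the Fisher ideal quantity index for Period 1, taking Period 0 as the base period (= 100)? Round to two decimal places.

Laspeyres component (base-period weights):
ΣP(Period 0)Q(Period 1) = 8.77×16 + 1.18×361 + 26.01×38 + 18.79×46 + 66.07×15 = 140.32 + 425.98 + 988.38 + 864.34 + 991.05 = 3410.07
ΣP(Period 0)Q(Period 0) = 8.77×21 + 1.18×315 + 26.01×40 + 18.79×61 + 66.07×15 = 184.17 + 371.7 + 1040.4 + 1146.19 + 991.05 = 3733.51
L = 3410.07 / 3733.51 × 100 = 91.3368
Paasche component (current-period weights):
ΣP(Period 1)Q(Period 1) = 9.97×16 + 1.30×361 + 35.05×38 + 22.49×46 + 88.55×15 = 159.52 + 469.3 + 1331.9 + 1034.54 + 1328.25 = 4323.51
ΣP(Period 1)Q(Period 0) = 9.97×21 + 1.30×315 + 35.05×40 + 22.49×61 + 88.55×15 = 209.37 + 409.5 + 1402 + 1371.89 + 1328.25 = 4721.01
P = 4323.51 / 4721.01 × 100 = 91.5802
Fisher = √(L × P) = √(91.3368 × 91.5802) = 91.4584

91.46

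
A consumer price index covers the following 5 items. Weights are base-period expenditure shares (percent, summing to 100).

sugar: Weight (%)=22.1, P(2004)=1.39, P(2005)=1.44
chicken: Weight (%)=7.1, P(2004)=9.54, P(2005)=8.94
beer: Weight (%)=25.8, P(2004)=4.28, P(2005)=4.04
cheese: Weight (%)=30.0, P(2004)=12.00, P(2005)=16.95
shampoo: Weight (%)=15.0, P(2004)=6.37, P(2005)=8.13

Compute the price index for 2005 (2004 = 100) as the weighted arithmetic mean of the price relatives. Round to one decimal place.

115.4

sugar: 22.1 × (1.44/1.39) = 22.1 × 1.035971 = 22.8950
chicken: 7.1 × (8.94/9.54) = 7.1 × 0.937107 = 6.6535
beer: 25.8 × (4.04/4.28) = 25.8 × 0.943925 = 24.3533
cheese: 30.0 × (16.95/12.00) = 30.0 × 1.412500 = 42.3750
shampoo: 15.0 × (8.13/6.37) = 15.0 × 1.276295 = 19.1444
Index = Σ wᵢ·(p₁ᵢ/p₀ᵢ) = 22.8950 + 6.6535 + 24.3533 + 42.3750 + 19.1444 = 115.4211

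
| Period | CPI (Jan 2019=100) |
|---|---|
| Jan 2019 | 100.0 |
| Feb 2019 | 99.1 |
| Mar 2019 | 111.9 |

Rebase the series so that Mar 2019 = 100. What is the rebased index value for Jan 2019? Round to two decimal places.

89.37

Rebased(Jan 2019) = 100.0 / 111.9 × 100 = 89.3655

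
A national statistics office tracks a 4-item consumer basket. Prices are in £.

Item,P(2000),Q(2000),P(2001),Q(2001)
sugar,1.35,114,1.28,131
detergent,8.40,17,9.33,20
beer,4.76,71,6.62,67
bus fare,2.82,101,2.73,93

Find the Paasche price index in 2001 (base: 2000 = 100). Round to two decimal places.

113.57

Paasche price index uses current-period quantities as weights.
ΣP(2001)·Q(2001) = 1.28×131 + 9.33×20 + 6.62×67 + 2.73×93 = 167.68 + 186.6 + 443.54 + 253.89 = 1051.71
ΣP(2000)·Q(2001) = 1.35×131 + 8.40×20 + 4.76×67 + 2.82×93 = 176.85 + 168 + 318.92 + 262.26 = 926.03
Index = 1051.71 / 926.03 × 100 = 113.5719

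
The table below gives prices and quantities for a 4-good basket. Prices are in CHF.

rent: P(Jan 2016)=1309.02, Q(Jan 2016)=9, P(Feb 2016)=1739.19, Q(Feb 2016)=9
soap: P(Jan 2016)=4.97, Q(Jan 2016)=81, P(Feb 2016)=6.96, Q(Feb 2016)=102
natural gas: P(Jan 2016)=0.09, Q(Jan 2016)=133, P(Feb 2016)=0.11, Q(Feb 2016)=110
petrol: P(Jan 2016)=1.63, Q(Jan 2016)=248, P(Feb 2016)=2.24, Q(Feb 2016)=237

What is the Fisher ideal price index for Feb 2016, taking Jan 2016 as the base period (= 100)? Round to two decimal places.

133.25

Laspeyres component (base-period weights):
ΣP(Feb 2016)Q(Jan 2016) = 1739.19×9 + 6.96×81 + 0.11×133 + 2.24×248 = 15652.71 + 563.76 + 14.63 + 555.52 = 16786.62
ΣP(Jan 2016)Q(Jan 2016) = 1309.02×9 + 4.97×81 + 0.09×133 + 1.63×248 = 11781.18 + 402.57 + 11.97 + 404.24 = 12599.96
L = 16786.62 / 12599.96 × 100 = 133.2276
Paasche component (current-period weights):
ΣP(Feb 2016)Q(Feb 2016) = 1739.19×9 + 6.96×102 + 0.11×110 + 2.24×237 = 15652.71 + 709.92 + 12.1 + 530.88 = 16905.61
ΣP(Jan 2016)Q(Feb 2016) = 1309.02×9 + 4.97×102 + 0.09×110 + 1.63×237 = 11781.18 + 506.94 + 9.9 + 386.31 = 12684.33
P = 16905.61 / 12684.33 × 100 = 133.2795
Fisher = √(L × P) = √(133.2276 × 133.2795) = 133.2535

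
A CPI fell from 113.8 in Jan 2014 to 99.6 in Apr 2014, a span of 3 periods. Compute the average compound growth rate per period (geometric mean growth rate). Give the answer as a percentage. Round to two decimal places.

Growth factor = (99.6/113.8)^(1/3) = (0.875220)^(1/3) = 0.956546
Growth rate = 0.956546 − 1 = -0.043454 = -4.3454%

-4.35%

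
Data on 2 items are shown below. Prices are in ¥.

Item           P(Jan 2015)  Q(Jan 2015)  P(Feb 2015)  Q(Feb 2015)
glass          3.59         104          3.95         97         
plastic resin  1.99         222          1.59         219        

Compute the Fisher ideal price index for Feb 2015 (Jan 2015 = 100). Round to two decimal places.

93.49

Laspeyres component (base-period weights):
ΣP(Feb 2015)Q(Jan 2015) = 3.95×104 + 1.59×222 = 410.8 + 352.98 = 763.78
ΣP(Jan 2015)Q(Jan 2015) = 3.59×104 + 1.99×222 = 373.36 + 441.78 = 815.14
L = 763.78 / 815.14 × 100 = 93.6992
Paasche component (current-period weights):
ΣP(Feb 2015)Q(Feb 2015) = 3.95×97 + 1.59×219 = 383.15 + 348.21 = 731.36
ΣP(Jan 2015)Q(Feb 2015) = 3.59×97 + 1.99×219 = 348.23 + 435.81 = 784.04
P = 731.36 / 784.04 × 100 = 93.2810
Fisher = √(L × P) = √(93.6992 × 93.2810) = 93.4899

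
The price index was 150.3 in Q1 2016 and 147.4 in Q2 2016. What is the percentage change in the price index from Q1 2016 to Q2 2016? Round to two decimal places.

Change = (147.4 − 150.3) / 150.3 × 100
       = -2.9 / 150.3 × 100 = -1.9295%

-1.93%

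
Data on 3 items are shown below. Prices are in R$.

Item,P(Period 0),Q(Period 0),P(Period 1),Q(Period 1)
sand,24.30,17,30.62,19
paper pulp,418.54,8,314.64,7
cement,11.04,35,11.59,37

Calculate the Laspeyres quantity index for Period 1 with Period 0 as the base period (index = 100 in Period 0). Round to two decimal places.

91.61

Laspeyres quantity index uses base-period prices as weights.
ΣP(Period 0)·Q(Period 1) = 24.30×19 + 418.54×7 + 11.04×37 = 461.7 + 2929.78 + 408.48 = 3799.96
ΣP(Period 0)·Q(Period 0) = 24.30×17 + 418.54×8 + 11.04×35 = 413.1 + 3348.32 + 386.4 = 4147.82
Index = 3799.96 / 4147.82 × 100 = 91.6134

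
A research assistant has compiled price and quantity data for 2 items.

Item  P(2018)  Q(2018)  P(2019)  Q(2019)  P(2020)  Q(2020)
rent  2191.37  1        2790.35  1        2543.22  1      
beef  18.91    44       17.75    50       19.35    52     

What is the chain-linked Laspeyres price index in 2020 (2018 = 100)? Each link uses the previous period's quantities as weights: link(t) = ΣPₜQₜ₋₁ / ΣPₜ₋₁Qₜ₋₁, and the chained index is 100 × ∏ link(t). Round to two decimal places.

Link 2018→2019:
ΣP(2019)Q(2018) = 2790.35×1 + 17.75×44 = 2790.35 + 781 = 3571.35
ΣP(2018)Q(2018) = 2191.37×1 + 18.91×44 = 2191.37 + 832.04 = 3023.41
link = 3571.35/3023.41 = 1.181232
Link 2019→2020:
ΣP(2020)Q(2019) = 2543.22×1 + 19.35×50 = 2543.22 + 967.5 = 3510.72
ΣP(2019)Q(2019) = 2790.35×1 + 17.75×50 = 2790.35 + 887.5 = 3677.85
link = 3510.72/3677.85 = 0.954558
Chained index = 100 × 1.181232 × 0.954558 = 112.7555

112.76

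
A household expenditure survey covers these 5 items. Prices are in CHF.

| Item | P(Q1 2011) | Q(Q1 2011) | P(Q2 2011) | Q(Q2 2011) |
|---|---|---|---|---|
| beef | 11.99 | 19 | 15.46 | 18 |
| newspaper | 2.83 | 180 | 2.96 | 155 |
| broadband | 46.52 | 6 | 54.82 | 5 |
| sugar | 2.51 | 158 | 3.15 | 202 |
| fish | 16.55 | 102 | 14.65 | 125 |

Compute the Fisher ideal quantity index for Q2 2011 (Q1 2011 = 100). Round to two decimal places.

111.10

Laspeyres component (base-period weights):
ΣP(Q1 2011)Q(Q2 2011) = 11.99×18 + 2.83×155 + 46.52×5 + 2.51×202 + 16.55×125 = 215.82 + 438.65 + 232.6 + 507.02 + 2068.75 = 3462.84
ΣP(Q1 2011)Q(Q1 2011) = 11.99×19 + 2.83×180 + 46.52×6 + 2.51×158 + 16.55×102 = 227.81 + 509.4 + 279.12 + 396.58 + 1688.1 = 3101.01
L = 3462.84 / 3101.01 × 100 = 111.6681
Paasche component (current-period weights):
ΣP(Q2 2011)Q(Q2 2011) = 15.46×18 + 2.96×155 + 54.82×5 + 3.15×202 + 14.65×125 = 278.28 + 458.8 + 274.1 + 636.3 + 1831.25 = 3478.73
ΣP(Q2 2011)Q(Q1 2011) = 15.46×19 + 2.96×180 + 54.82×6 + 3.15×158 + 14.65×102 = 293.74 + 532.8 + 328.92 + 497.7 + 1494.3 = 3147.46
P = 3478.73 / 3147.46 × 100 = 110.5250
Fisher = √(L × P) = √(111.6681 × 110.5250) = 111.0951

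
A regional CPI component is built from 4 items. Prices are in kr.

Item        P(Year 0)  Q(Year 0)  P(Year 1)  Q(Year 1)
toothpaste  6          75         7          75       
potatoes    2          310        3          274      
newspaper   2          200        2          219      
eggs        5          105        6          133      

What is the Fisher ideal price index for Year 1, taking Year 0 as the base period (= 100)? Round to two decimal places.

123.75

Laspeyres component (base-period weights):
ΣP(Year 1)Q(Year 0) = 7×75 + 3×310 + 2×200 + 6×105 = 525 + 930 + 400 + 630 = 2485
ΣP(Year 0)Q(Year 0) = 6×75 + 2×310 + 2×200 + 5×105 = 450 + 620 + 400 + 525 = 1995
L = 2485 / 1995 × 100 = 124.5614
Paasche component (current-period weights):
ΣP(Year 1)Q(Year 1) = 7×75 + 3×274 + 2×219 + 6×133 = 525 + 822 + 438 + 798 = 2583
ΣP(Year 0)Q(Year 1) = 6×75 + 2×274 + 2×219 + 5×133 = 450 + 548 + 438 + 665 = 2101
P = 2583 / 2101 × 100 = 122.9415
Fisher = √(L × P) = √(124.5614 × 122.9415) = 123.7488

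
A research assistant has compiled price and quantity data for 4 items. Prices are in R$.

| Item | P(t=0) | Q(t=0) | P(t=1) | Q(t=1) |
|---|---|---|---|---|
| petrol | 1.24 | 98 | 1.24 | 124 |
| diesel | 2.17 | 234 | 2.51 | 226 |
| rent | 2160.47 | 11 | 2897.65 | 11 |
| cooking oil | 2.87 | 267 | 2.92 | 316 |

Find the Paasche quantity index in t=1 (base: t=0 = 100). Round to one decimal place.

100.5

Paasche quantity index uses current-period prices as weights.
ΣP(t=1)·Q(t=1) = 1.24×124 + 2.51×226 + 2897.65×11 + 2.92×316 = 153.76 + 567.26 + 31874.15 + 922.72 = 33517.89
ΣP(t=1)·Q(t=0) = 1.24×98 + 2.51×234 + 2897.65×11 + 2.92×267 = 121.52 + 587.34 + 31874.15 + 779.64 = 33362.65
Index = 33517.89 / 33362.65 × 100 = 100.4653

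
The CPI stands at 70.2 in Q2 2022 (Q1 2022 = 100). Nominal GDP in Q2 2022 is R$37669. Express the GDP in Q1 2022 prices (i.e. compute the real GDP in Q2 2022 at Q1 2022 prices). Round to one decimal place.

Real = Nominal ÷ (Index/100) = 37669 ÷ (70.2/100)
     = 37669 ÷ 0.702 = 53659.5442

53659.5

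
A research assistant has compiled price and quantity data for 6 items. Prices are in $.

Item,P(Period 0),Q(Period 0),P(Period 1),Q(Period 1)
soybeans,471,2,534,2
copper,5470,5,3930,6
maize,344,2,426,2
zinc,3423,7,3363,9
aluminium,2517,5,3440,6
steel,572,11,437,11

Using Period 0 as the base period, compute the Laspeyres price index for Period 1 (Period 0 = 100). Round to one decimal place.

Laspeyres price index uses base-period quantities as weights.
ΣP(Period 1)·Q(Period 0) = 534×2 + 3930×5 + 426×2 + 3363×7 + 3440×5 + 437×11 = 1068 + 19650 + 852 + 23541 + 17200 + 4807 = 67118
ΣP(Period 0)·Q(Period 0) = 471×2 + 5470×5 + 344×2 + 3423×7 + 2517×5 + 572×11 = 942 + 27350 + 688 + 23961 + 12585 + 6292 = 71818
Index = 67118 / 71818 × 100 = 93.4557

93.5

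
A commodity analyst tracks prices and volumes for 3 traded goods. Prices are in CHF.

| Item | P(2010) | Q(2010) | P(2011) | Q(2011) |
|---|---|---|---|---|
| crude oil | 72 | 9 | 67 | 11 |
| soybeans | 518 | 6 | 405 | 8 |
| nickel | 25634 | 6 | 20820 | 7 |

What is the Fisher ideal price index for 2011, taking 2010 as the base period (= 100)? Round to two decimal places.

81.21

Laspeyres component (base-period weights):
ΣP(2011)Q(2010) = 67×9 + 405×6 + 20820×6 = 603 + 2430 + 124920 = 127953
ΣP(2010)Q(2010) = 72×9 + 518×6 + 25634×6 = 648 + 3108 + 153804 = 157560
L = 127953 / 157560 × 100 = 81.2091
Paasche component (current-period weights):
ΣP(2011)Q(2011) = 67×11 + 405×8 + 20820×7 = 737 + 3240 + 145740 = 149717
ΣP(2010)Q(2011) = 72×11 + 518×8 + 25634×7 = 792 + 4144 + 179438 = 184374
P = 149717 / 184374 × 100 = 81.2029
Fisher = √(L × P) = √(81.2091 × 81.2029) = 81.2060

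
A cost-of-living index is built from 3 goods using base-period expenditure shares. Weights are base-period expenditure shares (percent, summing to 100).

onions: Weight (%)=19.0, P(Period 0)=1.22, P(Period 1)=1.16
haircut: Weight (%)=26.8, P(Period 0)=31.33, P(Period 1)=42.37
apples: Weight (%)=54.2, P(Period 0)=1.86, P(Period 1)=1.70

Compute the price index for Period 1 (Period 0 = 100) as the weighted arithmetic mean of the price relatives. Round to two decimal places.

103.85

onions: 19.0 × (1.16/1.22) = 19.0 × 0.950820 = 18.0656
haircut: 26.8 × (42.37/31.33) = 26.8 × 1.352378 = 36.2437
apples: 54.2 × (1.70/1.86) = 54.2 × 0.913978 = 49.5376
Index = Σ wᵢ·(p₁ᵢ/p₀ᵢ) = 18.0656 + 36.2437 + 49.5376 = 103.8469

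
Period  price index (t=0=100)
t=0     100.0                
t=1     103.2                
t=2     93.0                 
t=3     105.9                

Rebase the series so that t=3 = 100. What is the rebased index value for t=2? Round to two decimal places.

87.82

Rebased(t=2) = 93.0 / 105.9 × 100 = 87.8187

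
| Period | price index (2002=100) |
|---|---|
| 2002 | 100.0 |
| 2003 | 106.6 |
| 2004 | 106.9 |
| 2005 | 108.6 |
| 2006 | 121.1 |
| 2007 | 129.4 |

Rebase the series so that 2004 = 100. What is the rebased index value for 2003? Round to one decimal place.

Rebased(2003) = 106.6 / 106.9 × 100 = 99.7194

99.7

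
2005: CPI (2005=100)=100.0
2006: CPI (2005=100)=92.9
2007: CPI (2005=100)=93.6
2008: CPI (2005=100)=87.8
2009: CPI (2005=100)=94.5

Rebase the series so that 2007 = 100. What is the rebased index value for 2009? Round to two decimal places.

Rebased(2009) = 94.5 / 93.6 × 100 = 100.9615

100.96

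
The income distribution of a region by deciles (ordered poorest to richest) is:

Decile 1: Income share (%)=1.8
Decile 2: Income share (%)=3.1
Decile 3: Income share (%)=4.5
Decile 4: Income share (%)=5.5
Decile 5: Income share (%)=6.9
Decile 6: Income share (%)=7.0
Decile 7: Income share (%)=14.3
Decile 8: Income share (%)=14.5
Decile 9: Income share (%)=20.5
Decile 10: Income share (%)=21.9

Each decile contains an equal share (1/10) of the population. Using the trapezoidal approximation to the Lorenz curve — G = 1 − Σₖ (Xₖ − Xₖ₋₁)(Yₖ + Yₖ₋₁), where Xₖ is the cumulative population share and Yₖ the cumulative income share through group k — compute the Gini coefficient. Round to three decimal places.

Cumulative income shares Yₖ: 0.0180, 0.0490, 0.0940, 0.1490, 0.2180, 0.2880, 0.4310, 0.5760, 0.7810, 1.0000
Σ (Xₖ−Xₖ₋₁)(Yₖ+Yₖ₋₁) = (1/10)(0.0180+0.0000) + (1/10)(0.0490+0.0180) + (1/10)(0.0940+0.0490) + (1/10)(0.1490+0.0940) + (1/10)(0.2180+0.1490) + (1/10)(0.2880+0.2180) + (1/10)(0.4310+0.2880) + (1/10)(0.5760+0.4310) + (1/10)(0.7810+0.5760) + (1/10)(1.0000+0.7810)
  = 0.0018 + 0.0067 + 0.0143 + 0.0243 + 0.0367 + 0.0506 + 0.0719 + 0.1007 + 0.1357 + 0.1781 = 0.6208
G = 1 − 0.6208 = 0.3792

0.379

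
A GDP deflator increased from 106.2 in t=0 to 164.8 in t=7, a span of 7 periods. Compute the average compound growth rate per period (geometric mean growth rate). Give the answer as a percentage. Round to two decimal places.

Growth factor = (164.8/106.2)^(1/7) = (1.551789)^(1/7) = 1.064785
Growth rate = 1.064785 − 1 = 0.064785 = 6.4785%

6.48%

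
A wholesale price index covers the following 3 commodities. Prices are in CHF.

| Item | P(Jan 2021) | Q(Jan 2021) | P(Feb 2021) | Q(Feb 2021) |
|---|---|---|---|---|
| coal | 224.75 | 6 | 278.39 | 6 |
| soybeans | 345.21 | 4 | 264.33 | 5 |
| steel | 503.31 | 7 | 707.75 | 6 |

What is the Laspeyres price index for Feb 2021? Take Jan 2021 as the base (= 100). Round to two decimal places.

122.86

Laspeyres price index uses base-period quantities as weights.
ΣP(Feb 2021)·Q(Jan 2021) = 278.39×6 + 264.33×4 + 707.75×7 = 1670.34 + 1057.32 + 4954.25 = 7681.91
ΣP(Jan 2021)·Q(Jan 2021) = 224.75×6 + 345.21×4 + 503.31×7 = 1348.5 + 1380.84 + 3523.17 = 6252.51
Index = 7681.91 / 6252.51 × 100 = 122.8612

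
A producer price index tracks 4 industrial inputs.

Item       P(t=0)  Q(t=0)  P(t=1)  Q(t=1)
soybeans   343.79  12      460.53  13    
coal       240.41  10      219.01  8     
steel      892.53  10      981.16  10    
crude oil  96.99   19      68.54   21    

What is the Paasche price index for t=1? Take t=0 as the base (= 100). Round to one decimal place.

Paasche price index uses current-period quantities as weights.
ΣP(t=1)·Q(t=1) = 460.53×13 + 219.01×8 + 981.16×10 + 68.54×21 = 5986.89 + 1752.08 + 9811.6 + 1439.34 = 18989.91
ΣP(t=0)·Q(t=1) = 343.79×13 + 240.41×8 + 892.53×10 + 96.99×21 = 4469.27 + 1923.28 + 8925.3 + 2036.79 = 17354.64
Index = 18989.91 / 17354.64 × 100 = 109.4227

109.4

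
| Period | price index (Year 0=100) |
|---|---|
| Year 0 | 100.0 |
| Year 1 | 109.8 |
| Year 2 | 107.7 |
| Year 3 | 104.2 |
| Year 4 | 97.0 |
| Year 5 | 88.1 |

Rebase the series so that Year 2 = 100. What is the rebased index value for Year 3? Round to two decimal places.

Rebased(Year 3) = 104.2 / 107.7 × 100 = 96.7502

96.75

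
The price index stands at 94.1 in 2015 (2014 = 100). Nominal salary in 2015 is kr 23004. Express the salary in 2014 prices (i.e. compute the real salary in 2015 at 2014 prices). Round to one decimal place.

Real = Nominal ÷ (Index/100) = 23004 ÷ (94.1/100)
     = 23004 ÷ 0.941 = 24446.3337

24446.3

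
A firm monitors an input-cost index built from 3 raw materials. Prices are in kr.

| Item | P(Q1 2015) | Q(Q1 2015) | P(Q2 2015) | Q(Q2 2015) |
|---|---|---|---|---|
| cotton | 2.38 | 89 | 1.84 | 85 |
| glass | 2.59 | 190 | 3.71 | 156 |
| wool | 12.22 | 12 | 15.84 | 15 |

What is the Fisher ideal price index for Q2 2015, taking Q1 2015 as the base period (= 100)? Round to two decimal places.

123.83

Laspeyres component (base-period weights):
ΣP(Q2 2015)Q(Q1 2015) = 1.84×89 + 3.71×190 + 15.84×12 = 163.76 + 704.9 + 190.08 = 1058.74
ΣP(Q1 2015)Q(Q1 2015) = 2.38×89 + 2.59×190 + 12.22×12 = 211.82 + 492.1 + 146.64 = 850.56
L = 1058.74 / 850.56 × 100 = 124.4756
Paasche component (current-period weights):
ΣP(Q2 2015)Q(Q2 2015) = 1.84×85 + 3.71×156 + 15.84×15 = 156.4 + 578.76 + 237.6 = 972.76
ΣP(Q1 2015)Q(Q2 2015) = 2.38×85 + 2.59×156 + 12.22×15 = 202.3 + 404.04 + 183.3 = 789.64
P = 972.76 / 789.64 × 100 = 123.1903
Fisher = √(L × P) = √(124.4756 × 123.1903) = 123.8313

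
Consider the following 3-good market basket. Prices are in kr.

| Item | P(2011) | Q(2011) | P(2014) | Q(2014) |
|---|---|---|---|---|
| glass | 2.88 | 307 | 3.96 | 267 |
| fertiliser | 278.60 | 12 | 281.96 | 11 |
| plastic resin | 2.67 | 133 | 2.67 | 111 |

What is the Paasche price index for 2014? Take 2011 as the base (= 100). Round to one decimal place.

Paasche price index uses current-period quantities as weights.
ΣP(2014)·Q(2014) = 3.96×267 + 281.96×11 + 2.67×111 = 1057.32 + 3101.56 + 296.37 = 4455.25
ΣP(2011)·Q(2014) = 2.88×267 + 278.60×11 + 2.67×111 = 768.96 + 3064.6 + 296.37 = 4129.93
Index = 4455.25 / 4129.93 × 100 = 107.8771

107.9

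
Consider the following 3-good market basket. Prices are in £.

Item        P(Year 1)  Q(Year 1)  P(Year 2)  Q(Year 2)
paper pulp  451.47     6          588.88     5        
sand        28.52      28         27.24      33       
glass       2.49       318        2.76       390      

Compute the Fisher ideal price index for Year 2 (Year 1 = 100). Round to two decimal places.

Laspeyres component (base-period weights):
ΣP(Year 2)Q(Year 1) = 588.88×6 + 27.24×28 + 2.76×318 = 3533.28 + 762.72 + 877.68 = 5173.68
ΣP(Year 1)Q(Year 1) = 451.47×6 + 28.52×28 + 2.49×318 = 2708.82 + 798.56 + 791.82 = 4299.2
L = 5173.68 / 4299.2 × 100 = 120.3405
Paasche component (current-period weights):
ΣP(Year 2)Q(Year 2) = 588.88×5 + 27.24×33 + 2.76×390 = 2944.4 + 898.92 + 1076.4 = 4919.72
ΣP(Year 1)Q(Year 2) = 451.47×5 + 28.52×33 + 2.49×390 = 2257.35 + 941.16 + 971.1 = 4169.61
P = 4919.72 / 4169.61 × 100 = 117.9899
Fisher = √(L × P) = √(120.3405 × 117.9899) = 119.1594

119.16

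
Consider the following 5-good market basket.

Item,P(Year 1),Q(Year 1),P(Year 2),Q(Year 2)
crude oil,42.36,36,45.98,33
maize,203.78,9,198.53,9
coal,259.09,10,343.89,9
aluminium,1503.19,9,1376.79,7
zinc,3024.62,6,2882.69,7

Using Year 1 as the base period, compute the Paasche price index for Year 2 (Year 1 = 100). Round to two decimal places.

Paasche price index uses current-period quantities as weights.
ΣP(Year 2)·Q(Year 2) = 45.98×33 + 198.53×9 + 343.89×9 + 1376.79×7 + 2882.69×7 = 1517.34 + 1786.77 + 3095.01 + 9637.53 + 20178.83 = 36215.48
ΣP(Year 1)·Q(Year 2) = 42.36×33 + 203.78×9 + 259.09×9 + 1503.19×7 + 3024.62×7 = 1397.88 + 1834.02 + 2331.81 + 10522.33 + 21172.34 = 37258.38
Index = 36215.48 / 37258.38 × 100 = 97.2009

97.20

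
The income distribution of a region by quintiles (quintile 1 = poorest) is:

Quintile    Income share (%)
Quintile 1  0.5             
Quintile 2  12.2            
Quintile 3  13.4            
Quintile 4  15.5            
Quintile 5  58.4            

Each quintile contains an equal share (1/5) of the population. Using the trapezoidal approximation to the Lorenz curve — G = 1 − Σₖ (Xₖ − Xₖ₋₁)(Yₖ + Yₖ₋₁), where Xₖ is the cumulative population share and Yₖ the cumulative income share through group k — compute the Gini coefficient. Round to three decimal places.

0.476

Cumulative income shares Yₖ: 0.0050, 0.1270, 0.2610, 0.4160, 1.0000
Σ (Xₖ−Xₖ₋₁)(Yₖ+Yₖ₋₁) = (1/5)(0.0050+0.0000) + (1/5)(0.1270+0.0050) + (1/5)(0.2610+0.1270) + (1/5)(0.4160+0.2610) + (1/5)(1.0000+0.4160)
  = 0.0010 + 0.0264 + 0.0776 + 0.1354 + 0.2832 = 0.5236
G = 1 − 0.5236 = 0.4764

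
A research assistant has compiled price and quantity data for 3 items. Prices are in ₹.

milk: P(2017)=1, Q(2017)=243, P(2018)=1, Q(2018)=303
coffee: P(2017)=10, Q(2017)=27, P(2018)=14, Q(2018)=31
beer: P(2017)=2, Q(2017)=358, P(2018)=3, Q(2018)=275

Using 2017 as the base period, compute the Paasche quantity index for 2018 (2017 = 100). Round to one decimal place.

92.2

Paasche quantity index uses current-period prices as weights.
ΣP(2018)·Q(2018) = 1×303 + 14×31 + 3×275 = 303 + 434 + 825 = 1562
ΣP(2018)·Q(2017) = 1×243 + 14×27 + 3×358 = 243 + 378 + 1074 = 1695
Index = 1562 / 1695 × 100 = 92.1534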